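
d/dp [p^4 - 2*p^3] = p^2*(4*p - 6)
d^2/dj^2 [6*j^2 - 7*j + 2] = 12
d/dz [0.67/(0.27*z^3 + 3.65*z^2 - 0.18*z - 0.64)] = (-0.5427*z^2 - 4.891*z + 0.1206)/(0.27*z^3 + 3.65*z^2 - 0.18*z - 0.64)^2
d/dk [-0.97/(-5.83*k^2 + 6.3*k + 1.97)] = (6.111 - 11.3102*k)/(-5.83*k^2 + 6.3*k + 1.97)^2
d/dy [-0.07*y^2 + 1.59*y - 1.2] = 1.59 - 0.14*y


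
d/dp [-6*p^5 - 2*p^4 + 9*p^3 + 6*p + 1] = -30*p^4 - 8*p^3 + 27*p^2 + 6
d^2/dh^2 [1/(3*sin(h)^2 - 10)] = 6*(-6*sin(h)^4 - 11*sin(h)^2 + 10)/(3*sin(h)^2 - 10)^3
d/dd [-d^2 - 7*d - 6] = -2*d - 7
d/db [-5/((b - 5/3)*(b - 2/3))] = 135*(6*b - 7)/((3*b - 5)^2*(3*b - 2)^2)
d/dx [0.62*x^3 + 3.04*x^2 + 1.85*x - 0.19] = 1.86*x^2 + 6.08*x + 1.85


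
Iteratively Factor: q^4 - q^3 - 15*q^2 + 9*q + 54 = (q - 3)*(q^3 + 2*q^2 - 9*q - 18) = (q - 3)*(q + 2)*(q^2 - 9) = (q - 3)^2*(q + 2)*(q + 3)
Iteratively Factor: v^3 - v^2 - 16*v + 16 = (v - 1)*(v^2 - 16) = (v - 1)*(v + 4)*(v - 4)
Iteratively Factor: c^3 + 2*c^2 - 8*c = (c + 4)*(c^2 - 2*c) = c*(c + 4)*(c - 2)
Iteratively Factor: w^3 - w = (w - 1)*(w^2 + w) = (w - 1)*(w + 1)*(w)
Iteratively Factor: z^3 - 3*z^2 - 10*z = (z)*(z^2 - 3*z - 10) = z*(z + 2)*(z - 5)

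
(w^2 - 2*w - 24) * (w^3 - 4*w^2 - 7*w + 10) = w^5 - 6*w^4 - 23*w^3 + 120*w^2 + 148*w - 240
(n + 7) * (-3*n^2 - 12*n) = -3*n^3 - 33*n^2 - 84*n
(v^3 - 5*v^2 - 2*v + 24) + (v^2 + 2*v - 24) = v^3 - 4*v^2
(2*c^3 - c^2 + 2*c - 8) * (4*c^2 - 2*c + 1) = 8*c^5 - 8*c^4 + 12*c^3 - 37*c^2 + 18*c - 8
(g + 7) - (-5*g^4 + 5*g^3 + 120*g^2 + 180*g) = 5*g^4 - 5*g^3 - 120*g^2 - 179*g + 7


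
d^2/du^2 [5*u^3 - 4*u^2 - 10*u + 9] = 30*u - 8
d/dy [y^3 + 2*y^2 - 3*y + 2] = 3*y^2 + 4*y - 3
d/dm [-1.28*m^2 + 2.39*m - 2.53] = 2.39 - 2.56*m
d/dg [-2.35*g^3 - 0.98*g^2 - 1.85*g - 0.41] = -7.05*g^2 - 1.96*g - 1.85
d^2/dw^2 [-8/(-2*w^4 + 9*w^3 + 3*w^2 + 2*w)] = 16*(3*w*(-4*w^2 + 9*w + 1)*(-2*w^3 + 9*w^2 + 3*w + 2) - (-8*w^3 + 27*w^2 + 6*w + 2)^2)/(w^3*(-2*w^3 + 9*w^2 + 3*w + 2)^3)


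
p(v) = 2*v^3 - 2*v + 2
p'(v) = 6*v^2 - 2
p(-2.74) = -33.66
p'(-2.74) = 43.05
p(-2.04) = -10.90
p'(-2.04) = 22.97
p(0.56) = 1.23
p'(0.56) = -0.12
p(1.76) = 9.38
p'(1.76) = 16.59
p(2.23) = 19.72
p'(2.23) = 27.84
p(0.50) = 1.25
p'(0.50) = -0.50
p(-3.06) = -49.19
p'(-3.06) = 54.18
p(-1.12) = 1.43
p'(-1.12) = 5.53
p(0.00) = 2.00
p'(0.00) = -2.00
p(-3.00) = -46.00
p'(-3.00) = 52.00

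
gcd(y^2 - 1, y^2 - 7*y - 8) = y + 1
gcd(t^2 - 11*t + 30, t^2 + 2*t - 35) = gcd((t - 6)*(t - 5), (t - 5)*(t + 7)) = t - 5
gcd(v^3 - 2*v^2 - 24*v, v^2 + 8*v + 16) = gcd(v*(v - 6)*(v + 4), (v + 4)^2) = v + 4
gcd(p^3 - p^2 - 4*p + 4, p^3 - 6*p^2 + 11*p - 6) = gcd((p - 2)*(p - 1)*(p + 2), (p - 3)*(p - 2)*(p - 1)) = p^2 - 3*p + 2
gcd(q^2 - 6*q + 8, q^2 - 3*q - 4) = q - 4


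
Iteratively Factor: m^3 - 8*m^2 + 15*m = (m - 3)*(m^2 - 5*m) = (m - 5)*(m - 3)*(m)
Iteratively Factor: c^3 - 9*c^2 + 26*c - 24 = (c - 4)*(c^2 - 5*c + 6) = (c - 4)*(c - 2)*(c - 3)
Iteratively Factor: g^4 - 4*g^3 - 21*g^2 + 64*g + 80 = (g + 1)*(g^3 - 5*g^2 - 16*g + 80) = (g - 4)*(g + 1)*(g^2 - g - 20) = (g - 5)*(g - 4)*(g + 1)*(g + 4)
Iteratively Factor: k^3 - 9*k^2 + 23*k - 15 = (k - 1)*(k^2 - 8*k + 15) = (k - 5)*(k - 1)*(k - 3)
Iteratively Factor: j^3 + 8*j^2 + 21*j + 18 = (j + 3)*(j^2 + 5*j + 6) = (j + 3)^2*(j + 2)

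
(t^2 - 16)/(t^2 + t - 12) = (t - 4)/(t - 3)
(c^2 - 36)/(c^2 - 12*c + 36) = (c + 6)/(c - 6)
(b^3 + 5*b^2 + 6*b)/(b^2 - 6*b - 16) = b*(b + 3)/(b - 8)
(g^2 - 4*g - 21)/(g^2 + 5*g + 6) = (g - 7)/(g + 2)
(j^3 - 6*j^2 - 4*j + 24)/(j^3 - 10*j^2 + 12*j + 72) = (j - 2)/(j - 6)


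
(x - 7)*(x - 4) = x^2 - 11*x + 28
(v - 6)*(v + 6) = v^2 - 36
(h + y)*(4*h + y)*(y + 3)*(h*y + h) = 4*h^3*y^2 + 16*h^3*y + 12*h^3 + 5*h^2*y^3 + 20*h^2*y^2 + 15*h^2*y + h*y^4 + 4*h*y^3 + 3*h*y^2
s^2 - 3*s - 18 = (s - 6)*(s + 3)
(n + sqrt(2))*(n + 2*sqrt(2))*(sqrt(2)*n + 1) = sqrt(2)*n^3 + 7*n^2 + 7*sqrt(2)*n + 4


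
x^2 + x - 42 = (x - 6)*(x + 7)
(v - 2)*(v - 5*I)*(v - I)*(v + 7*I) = v^4 - 2*v^3 + I*v^3 + 37*v^2 - 2*I*v^2 - 74*v - 35*I*v + 70*I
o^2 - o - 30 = (o - 6)*(o + 5)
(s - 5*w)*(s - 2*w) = s^2 - 7*s*w + 10*w^2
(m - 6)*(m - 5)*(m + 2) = m^3 - 9*m^2 + 8*m + 60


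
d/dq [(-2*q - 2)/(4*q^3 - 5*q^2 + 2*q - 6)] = 2*(8*q^3 + 7*q^2 - 10*q + 8)/(16*q^6 - 40*q^5 + 41*q^4 - 68*q^3 + 64*q^2 - 24*q + 36)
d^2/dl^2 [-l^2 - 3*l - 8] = -2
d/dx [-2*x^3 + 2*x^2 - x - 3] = -6*x^2 + 4*x - 1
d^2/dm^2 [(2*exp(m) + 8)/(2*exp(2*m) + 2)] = (exp(4*m) + 16*exp(3*m) - 6*exp(2*m) - 16*exp(m) + 1)*exp(m)/(exp(6*m) + 3*exp(4*m) + 3*exp(2*m) + 1)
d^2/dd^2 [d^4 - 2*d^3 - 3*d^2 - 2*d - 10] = 12*d^2 - 12*d - 6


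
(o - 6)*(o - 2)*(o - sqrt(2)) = o^3 - 8*o^2 - sqrt(2)*o^2 + 8*sqrt(2)*o + 12*o - 12*sqrt(2)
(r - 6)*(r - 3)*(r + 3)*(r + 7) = r^4 + r^3 - 51*r^2 - 9*r + 378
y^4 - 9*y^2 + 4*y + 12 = (y - 2)^2*(y + 1)*(y + 3)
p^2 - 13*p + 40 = (p - 8)*(p - 5)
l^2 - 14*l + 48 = (l - 8)*(l - 6)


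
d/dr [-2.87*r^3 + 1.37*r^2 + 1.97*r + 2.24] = -8.61*r^2 + 2.74*r + 1.97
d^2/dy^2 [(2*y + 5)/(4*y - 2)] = 24/(2*y - 1)^3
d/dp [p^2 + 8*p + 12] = 2*p + 8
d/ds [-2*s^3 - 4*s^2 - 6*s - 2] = -6*s^2 - 8*s - 6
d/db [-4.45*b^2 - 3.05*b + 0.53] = -8.9*b - 3.05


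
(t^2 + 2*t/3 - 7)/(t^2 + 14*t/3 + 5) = (3*t - 7)/(3*t + 5)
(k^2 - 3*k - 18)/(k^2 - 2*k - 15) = (k - 6)/(k - 5)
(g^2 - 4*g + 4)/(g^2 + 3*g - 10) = (g - 2)/(g + 5)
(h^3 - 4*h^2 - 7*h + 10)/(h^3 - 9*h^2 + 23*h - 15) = (h + 2)/(h - 3)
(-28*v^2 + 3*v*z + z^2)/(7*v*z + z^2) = (-4*v + z)/z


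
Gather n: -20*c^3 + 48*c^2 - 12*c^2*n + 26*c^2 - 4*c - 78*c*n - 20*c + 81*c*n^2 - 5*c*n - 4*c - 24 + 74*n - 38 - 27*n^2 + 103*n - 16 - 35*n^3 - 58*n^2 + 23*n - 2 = -20*c^3 + 74*c^2 - 28*c - 35*n^3 + n^2*(81*c - 85) + n*(-12*c^2 - 83*c + 200) - 80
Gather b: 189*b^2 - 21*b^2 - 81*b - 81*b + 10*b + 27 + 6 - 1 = 168*b^2 - 152*b + 32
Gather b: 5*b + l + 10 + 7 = 5*b + l + 17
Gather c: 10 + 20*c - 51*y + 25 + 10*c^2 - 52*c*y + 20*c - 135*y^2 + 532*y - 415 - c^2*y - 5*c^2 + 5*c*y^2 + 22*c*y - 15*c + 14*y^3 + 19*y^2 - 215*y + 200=c^2*(5 - y) + c*(5*y^2 - 30*y + 25) + 14*y^3 - 116*y^2 + 266*y - 180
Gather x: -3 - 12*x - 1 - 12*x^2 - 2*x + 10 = -12*x^2 - 14*x + 6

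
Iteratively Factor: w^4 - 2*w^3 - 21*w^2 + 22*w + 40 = (w - 2)*(w^3 - 21*w - 20) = (w - 5)*(w - 2)*(w^2 + 5*w + 4) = (w - 5)*(w - 2)*(w + 1)*(w + 4)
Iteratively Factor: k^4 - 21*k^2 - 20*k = (k)*(k^3 - 21*k - 20) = k*(k + 1)*(k^2 - k - 20) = k*(k + 1)*(k + 4)*(k - 5)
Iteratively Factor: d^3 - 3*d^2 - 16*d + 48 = (d + 4)*(d^2 - 7*d + 12) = (d - 4)*(d + 4)*(d - 3)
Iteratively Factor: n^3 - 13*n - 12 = (n + 1)*(n^2 - n - 12) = (n + 1)*(n + 3)*(n - 4)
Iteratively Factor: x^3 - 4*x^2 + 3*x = (x)*(x^2 - 4*x + 3) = x*(x - 3)*(x - 1)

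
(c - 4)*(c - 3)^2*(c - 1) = c^4 - 11*c^3 + 43*c^2 - 69*c + 36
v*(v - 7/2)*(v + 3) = v^3 - v^2/2 - 21*v/2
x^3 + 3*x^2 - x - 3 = (x - 1)*(x + 1)*(x + 3)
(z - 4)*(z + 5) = z^2 + z - 20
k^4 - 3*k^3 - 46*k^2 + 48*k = k*(k - 8)*(k - 1)*(k + 6)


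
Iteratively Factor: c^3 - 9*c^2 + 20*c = (c - 4)*(c^2 - 5*c) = c*(c - 4)*(c - 5)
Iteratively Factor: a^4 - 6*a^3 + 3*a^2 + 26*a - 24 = (a - 3)*(a^3 - 3*a^2 - 6*a + 8) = (a - 3)*(a - 1)*(a^2 - 2*a - 8) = (a - 3)*(a - 1)*(a + 2)*(a - 4)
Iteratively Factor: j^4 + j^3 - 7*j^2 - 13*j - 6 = (j + 1)*(j^3 - 7*j - 6) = (j - 3)*(j + 1)*(j^2 + 3*j + 2) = (j - 3)*(j + 1)*(j + 2)*(j + 1)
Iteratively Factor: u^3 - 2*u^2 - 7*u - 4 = (u - 4)*(u^2 + 2*u + 1) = (u - 4)*(u + 1)*(u + 1)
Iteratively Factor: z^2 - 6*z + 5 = (z - 1)*(z - 5)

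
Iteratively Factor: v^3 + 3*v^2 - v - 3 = (v + 1)*(v^2 + 2*v - 3) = (v - 1)*(v + 1)*(v + 3)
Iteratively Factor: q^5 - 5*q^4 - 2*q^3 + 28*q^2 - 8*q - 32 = (q - 2)*(q^4 - 3*q^3 - 8*q^2 + 12*q + 16) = (q - 4)*(q - 2)*(q^3 + q^2 - 4*q - 4) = (q - 4)*(q - 2)*(q + 1)*(q^2 - 4) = (q - 4)*(q - 2)^2*(q + 1)*(q + 2)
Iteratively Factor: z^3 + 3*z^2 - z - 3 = (z + 3)*(z^2 - 1) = (z - 1)*(z + 3)*(z + 1)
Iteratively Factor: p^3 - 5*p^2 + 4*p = (p - 1)*(p^2 - 4*p) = (p - 4)*(p - 1)*(p)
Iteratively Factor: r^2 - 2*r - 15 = (r - 5)*(r + 3)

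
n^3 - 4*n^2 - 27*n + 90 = (n - 6)*(n - 3)*(n + 5)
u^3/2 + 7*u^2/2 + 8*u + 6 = (u/2 + 1)*(u + 2)*(u + 3)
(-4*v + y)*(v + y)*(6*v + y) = -24*v^3 - 22*v^2*y + 3*v*y^2 + y^3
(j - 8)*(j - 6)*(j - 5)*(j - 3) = j^4 - 22*j^3 + 175*j^2 - 594*j + 720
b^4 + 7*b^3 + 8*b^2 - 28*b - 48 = (b - 2)*(b + 2)*(b + 3)*(b + 4)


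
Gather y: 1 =1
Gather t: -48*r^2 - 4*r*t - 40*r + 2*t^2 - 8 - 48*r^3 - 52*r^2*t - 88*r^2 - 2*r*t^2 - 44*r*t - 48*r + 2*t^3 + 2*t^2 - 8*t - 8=-48*r^3 - 136*r^2 - 88*r + 2*t^3 + t^2*(4 - 2*r) + t*(-52*r^2 - 48*r - 8) - 16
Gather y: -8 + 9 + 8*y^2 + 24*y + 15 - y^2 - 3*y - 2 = 7*y^2 + 21*y + 14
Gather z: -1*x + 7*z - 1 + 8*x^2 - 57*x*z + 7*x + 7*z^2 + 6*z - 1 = 8*x^2 + 6*x + 7*z^2 + z*(13 - 57*x) - 2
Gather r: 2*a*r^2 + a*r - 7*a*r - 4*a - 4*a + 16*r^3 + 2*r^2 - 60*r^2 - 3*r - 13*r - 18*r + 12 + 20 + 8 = -8*a + 16*r^3 + r^2*(2*a - 58) + r*(-6*a - 34) + 40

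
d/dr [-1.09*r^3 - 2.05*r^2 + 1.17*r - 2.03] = -3.27*r^2 - 4.1*r + 1.17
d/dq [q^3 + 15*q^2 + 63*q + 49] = 3*q^2 + 30*q + 63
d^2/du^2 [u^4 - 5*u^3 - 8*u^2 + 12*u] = 12*u^2 - 30*u - 16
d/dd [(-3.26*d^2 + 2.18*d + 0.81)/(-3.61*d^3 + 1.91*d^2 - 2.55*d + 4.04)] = (-11.7686*d^4 + 15.7396*d^3 + 12.9215*d^2 - 29.435*d + 10.8727)/(13.0321*d^6 - 13.7902*d^5 + 22.0591*d^4 - 38.9098*d^3 + 21.9353*d^2 - 20.604*d + 16.3216)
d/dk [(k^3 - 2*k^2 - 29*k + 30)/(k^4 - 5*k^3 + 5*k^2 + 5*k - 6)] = (-k^4 + 2*k^3 + 87*k^2 - 228*k + 24)/(k^6 - 8*k^5 + 18*k^4 + 4*k^3 - 47*k^2 + 12*k + 36)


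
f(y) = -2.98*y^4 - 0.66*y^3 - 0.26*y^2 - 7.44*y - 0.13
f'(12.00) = -20896.56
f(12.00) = -63060.61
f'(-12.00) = 20311.44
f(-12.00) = -60601.09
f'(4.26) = -967.11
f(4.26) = -1068.99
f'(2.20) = -145.09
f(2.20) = -94.59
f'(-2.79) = 237.47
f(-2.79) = -147.63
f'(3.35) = -479.54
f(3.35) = -428.10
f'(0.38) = -8.58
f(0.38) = -3.09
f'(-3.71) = 575.93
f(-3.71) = -506.97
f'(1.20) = -31.51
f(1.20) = -16.75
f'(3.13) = -393.98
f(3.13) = -332.22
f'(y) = -11.92*y^3 - 1.98*y^2 - 0.52*y - 7.44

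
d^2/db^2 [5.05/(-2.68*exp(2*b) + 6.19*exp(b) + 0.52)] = (5.05*(5.36*exp(b) - 6.19)*(10.72*exp(b) - 12.38)*exp(b) + (54.136*exp(b) - 31.2595)*(-2.68*exp(2*b) + 6.19*exp(b) + 0.52))*exp(b)/(-2.68*exp(2*b) + 6.19*exp(b) + 0.52)^3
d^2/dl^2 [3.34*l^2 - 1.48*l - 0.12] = 6.68000000000000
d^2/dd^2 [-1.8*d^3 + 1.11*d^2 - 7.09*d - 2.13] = 2.22 - 10.8*d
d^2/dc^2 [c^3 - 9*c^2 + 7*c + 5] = 6*c - 18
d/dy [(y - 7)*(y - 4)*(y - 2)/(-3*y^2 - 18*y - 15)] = (-y^4 - 12*y^3 + 113*y^2 + 18*y - 586)/(3*(y^4 + 12*y^3 + 46*y^2 + 60*y + 25))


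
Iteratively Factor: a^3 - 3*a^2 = (a)*(a^2 - 3*a) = a^2*(a - 3)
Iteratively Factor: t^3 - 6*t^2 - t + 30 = (t - 3)*(t^2 - 3*t - 10) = (t - 3)*(t + 2)*(t - 5)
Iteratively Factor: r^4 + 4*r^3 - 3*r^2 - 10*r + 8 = (r - 1)*(r^3 + 5*r^2 + 2*r - 8) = (r - 1)^2*(r^2 + 6*r + 8) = (r - 1)^2*(r + 4)*(r + 2)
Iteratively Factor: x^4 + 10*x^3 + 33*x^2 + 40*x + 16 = (x + 1)*(x^3 + 9*x^2 + 24*x + 16) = (x + 1)^2*(x^2 + 8*x + 16) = (x + 1)^2*(x + 4)*(x + 4)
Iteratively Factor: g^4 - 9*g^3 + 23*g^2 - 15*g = (g - 3)*(g^3 - 6*g^2 + 5*g) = g*(g - 3)*(g^2 - 6*g + 5) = g*(g - 5)*(g - 3)*(g - 1)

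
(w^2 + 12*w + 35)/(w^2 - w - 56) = (w + 5)/(w - 8)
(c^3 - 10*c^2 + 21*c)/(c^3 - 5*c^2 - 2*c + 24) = c*(c - 7)/(c^2 - 2*c - 8)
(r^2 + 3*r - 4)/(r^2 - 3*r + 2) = (r + 4)/(r - 2)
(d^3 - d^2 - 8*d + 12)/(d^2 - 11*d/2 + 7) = 2*(d^2 + d - 6)/(2*d - 7)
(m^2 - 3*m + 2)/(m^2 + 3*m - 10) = (m - 1)/(m + 5)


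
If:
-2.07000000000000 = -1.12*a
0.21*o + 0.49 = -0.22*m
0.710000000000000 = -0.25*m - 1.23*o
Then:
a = 1.85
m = -2.08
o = -0.15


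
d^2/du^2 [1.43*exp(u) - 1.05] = 1.43*exp(u)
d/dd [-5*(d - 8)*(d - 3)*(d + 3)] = -15*d^2 + 80*d + 45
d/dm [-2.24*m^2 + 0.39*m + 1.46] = 0.39 - 4.48*m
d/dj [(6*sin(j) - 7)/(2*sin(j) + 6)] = 25*cos(j)/(2*(sin(j) + 3)^2)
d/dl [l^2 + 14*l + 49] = 2*l + 14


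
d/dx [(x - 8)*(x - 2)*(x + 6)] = 3*x^2 - 8*x - 44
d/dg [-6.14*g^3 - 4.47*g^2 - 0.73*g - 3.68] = -18.42*g^2 - 8.94*g - 0.73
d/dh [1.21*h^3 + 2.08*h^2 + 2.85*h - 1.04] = 3.63*h^2 + 4.16*h + 2.85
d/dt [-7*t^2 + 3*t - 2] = 3 - 14*t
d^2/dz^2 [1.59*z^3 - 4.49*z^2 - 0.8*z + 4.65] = 9.54*z - 8.98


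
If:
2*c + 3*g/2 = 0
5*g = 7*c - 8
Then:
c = 24/41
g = -32/41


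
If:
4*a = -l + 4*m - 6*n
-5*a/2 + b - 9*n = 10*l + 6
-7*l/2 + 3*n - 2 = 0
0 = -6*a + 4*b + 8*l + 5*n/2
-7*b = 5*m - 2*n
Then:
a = -15306/35663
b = 12409/35663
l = -18404/35663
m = -16451/35663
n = 2304/35663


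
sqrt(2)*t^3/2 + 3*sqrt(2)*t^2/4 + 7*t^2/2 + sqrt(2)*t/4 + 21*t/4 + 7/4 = (t + 1/2)*(t + 7*sqrt(2)/2)*(sqrt(2)*t/2 + sqrt(2)/2)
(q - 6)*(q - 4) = q^2 - 10*q + 24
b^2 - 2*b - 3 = (b - 3)*(b + 1)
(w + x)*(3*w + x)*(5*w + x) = 15*w^3 + 23*w^2*x + 9*w*x^2 + x^3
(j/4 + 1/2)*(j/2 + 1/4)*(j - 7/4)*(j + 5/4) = j^4/8 + j^3/4 - 39*j^2/128 - 191*j/256 - 35/128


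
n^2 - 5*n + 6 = (n - 3)*(n - 2)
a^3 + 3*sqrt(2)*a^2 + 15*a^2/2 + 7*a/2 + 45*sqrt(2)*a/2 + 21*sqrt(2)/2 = (a + 1/2)*(a + 7)*(a + 3*sqrt(2))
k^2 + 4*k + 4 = (k + 2)^2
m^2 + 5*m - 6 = (m - 1)*(m + 6)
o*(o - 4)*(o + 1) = o^3 - 3*o^2 - 4*o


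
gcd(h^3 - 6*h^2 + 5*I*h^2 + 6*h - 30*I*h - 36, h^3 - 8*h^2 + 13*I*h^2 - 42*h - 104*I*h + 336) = h + 6*I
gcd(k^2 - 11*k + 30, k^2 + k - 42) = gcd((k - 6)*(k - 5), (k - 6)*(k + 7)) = k - 6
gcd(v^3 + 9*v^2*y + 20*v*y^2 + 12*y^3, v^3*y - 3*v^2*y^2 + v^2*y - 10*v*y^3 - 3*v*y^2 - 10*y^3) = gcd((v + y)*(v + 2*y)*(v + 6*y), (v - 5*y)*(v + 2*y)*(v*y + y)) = v + 2*y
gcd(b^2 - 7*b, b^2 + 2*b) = b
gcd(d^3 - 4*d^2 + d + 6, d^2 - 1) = d + 1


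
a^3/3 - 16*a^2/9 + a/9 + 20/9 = (a/3 + 1/3)*(a - 5)*(a - 4/3)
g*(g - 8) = g^2 - 8*g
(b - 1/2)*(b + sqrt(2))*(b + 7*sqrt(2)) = b^3 - b^2/2 + 8*sqrt(2)*b^2 - 4*sqrt(2)*b + 14*b - 7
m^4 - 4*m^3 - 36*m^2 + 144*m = m*(m - 6)*(m - 4)*(m + 6)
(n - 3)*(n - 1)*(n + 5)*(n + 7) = n^4 + 8*n^3 - 10*n^2 - 104*n + 105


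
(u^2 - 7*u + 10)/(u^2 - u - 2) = (u - 5)/(u + 1)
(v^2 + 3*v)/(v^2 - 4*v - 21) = v/(v - 7)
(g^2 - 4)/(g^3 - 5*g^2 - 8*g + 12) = (g - 2)/(g^2 - 7*g + 6)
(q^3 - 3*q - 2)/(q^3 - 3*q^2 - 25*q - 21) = (q^2 - q - 2)/(q^2 - 4*q - 21)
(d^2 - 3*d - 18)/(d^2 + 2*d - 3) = (d - 6)/(d - 1)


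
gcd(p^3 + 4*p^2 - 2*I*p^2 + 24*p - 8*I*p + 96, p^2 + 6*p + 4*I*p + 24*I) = p + 4*I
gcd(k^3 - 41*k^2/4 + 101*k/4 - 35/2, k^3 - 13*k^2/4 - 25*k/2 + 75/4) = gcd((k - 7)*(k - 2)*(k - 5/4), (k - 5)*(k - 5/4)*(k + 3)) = k - 5/4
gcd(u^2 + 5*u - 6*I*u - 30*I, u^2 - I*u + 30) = u - 6*I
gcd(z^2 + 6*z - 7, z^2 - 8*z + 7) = z - 1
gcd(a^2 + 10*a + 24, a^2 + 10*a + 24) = a^2 + 10*a + 24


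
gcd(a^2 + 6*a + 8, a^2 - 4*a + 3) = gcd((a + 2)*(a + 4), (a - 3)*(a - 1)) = 1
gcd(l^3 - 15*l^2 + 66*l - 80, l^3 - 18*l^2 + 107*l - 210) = l - 5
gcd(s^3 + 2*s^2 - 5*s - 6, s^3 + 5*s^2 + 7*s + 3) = s^2 + 4*s + 3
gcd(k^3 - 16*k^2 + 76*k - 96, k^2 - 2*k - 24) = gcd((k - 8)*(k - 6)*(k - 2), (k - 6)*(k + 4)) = k - 6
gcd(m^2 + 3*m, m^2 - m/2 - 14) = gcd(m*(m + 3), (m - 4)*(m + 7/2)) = 1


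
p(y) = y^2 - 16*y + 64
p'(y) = 2*y - 16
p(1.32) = 44.62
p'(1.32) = -13.36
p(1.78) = 38.69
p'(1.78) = -12.44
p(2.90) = 26.01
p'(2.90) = -10.20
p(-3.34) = 128.60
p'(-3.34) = -22.68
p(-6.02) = 196.56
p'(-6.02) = -28.04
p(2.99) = 25.10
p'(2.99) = -10.02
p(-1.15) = 83.72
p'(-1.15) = -18.30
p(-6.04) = 197.12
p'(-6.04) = -28.08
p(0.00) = 64.00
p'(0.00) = -16.00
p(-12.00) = 400.00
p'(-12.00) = -40.00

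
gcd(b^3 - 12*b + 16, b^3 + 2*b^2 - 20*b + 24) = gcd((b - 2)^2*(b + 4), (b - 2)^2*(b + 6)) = b^2 - 4*b + 4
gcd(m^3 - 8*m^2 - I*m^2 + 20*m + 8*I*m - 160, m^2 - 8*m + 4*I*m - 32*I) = m^2 + m*(-8 + 4*I) - 32*I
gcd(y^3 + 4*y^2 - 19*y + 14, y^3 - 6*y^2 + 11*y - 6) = y^2 - 3*y + 2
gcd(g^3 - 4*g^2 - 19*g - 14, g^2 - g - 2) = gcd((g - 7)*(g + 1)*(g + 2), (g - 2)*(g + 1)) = g + 1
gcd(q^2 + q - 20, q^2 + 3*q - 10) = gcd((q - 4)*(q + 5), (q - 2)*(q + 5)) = q + 5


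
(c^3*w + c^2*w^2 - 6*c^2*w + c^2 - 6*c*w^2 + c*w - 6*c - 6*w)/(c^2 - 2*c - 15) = (-c^3*w - c^2*w^2 + 6*c^2*w - c^2 + 6*c*w^2 - c*w + 6*c + 6*w)/(-c^2 + 2*c + 15)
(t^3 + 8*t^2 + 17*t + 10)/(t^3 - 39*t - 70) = (t + 1)/(t - 7)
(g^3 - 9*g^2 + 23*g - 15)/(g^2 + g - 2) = (g^2 - 8*g + 15)/(g + 2)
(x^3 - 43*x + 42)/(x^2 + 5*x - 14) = (x^2 - 7*x + 6)/(x - 2)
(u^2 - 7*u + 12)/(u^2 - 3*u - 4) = (u - 3)/(u + 1)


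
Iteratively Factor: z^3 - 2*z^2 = (z)*(z^2 - 2*z) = z*(z - 2)*(z)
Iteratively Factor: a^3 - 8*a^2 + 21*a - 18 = (a - 3)*(a^2 - 5*a + 6) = (a - 3)^2*(a - 2)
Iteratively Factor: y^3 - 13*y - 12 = (y + 3)*(y^2 - 3*y - 4) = (y + 1)*(y + 3)*(y - 4)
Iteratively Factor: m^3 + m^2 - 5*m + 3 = (m + 3)*(m^2 - 2*m + 1) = (m - 1)*(m + 3)*(m - 1)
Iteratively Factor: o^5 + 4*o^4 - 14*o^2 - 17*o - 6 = (o + 1)*(o^4 + 3*o^3 - 3*o^2 - 11*o - 6) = (o + 1)*(o + 3)*(o^3 - 3*o - 2) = (o + 1)^2*(o + 3)*(o^2 - o - 2) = (o + 1)^3*(o + 3)*(o - 2)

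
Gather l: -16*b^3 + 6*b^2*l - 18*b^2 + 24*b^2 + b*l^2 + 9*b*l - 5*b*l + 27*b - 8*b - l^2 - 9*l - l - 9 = -16*b^3 + 6*b^2 + 19*b + l^2*(b - 1) + l*(6*b^2 + 4*b - 10) - 9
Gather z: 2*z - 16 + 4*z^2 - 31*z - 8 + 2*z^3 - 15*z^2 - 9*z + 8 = 2*z^3 - 11*z^2 - 38*z - 16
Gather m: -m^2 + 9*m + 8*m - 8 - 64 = -m^2 + 17*m - 72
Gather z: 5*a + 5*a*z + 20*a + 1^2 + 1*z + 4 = 25*a + z*(5*a + 1) + 5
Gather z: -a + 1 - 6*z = -a - 6*z + 1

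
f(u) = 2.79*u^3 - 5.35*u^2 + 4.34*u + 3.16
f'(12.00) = 1081.22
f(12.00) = 4105.96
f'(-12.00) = 1338.02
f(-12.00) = -5640.44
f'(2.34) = 25.13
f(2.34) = 19.77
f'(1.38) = 5.51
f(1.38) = 6.29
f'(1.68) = 9.99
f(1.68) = 8.58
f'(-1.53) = 40.30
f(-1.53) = -26.00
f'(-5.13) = 279.50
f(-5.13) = -536.57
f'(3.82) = 85.60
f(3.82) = 97.19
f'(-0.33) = 8.78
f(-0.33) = 1.04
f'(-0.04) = 4.78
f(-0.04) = 2.98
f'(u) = 8.37*u^2 - 10.7*u + 4.34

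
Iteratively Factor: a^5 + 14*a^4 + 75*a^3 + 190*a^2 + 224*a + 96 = (a + 2)*(a^4 + 12*a^3 + 51*a^2 + 88*a + 48) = (a + 2)*(a + 3)*(a^3 + 9*a^2 + 24*a + 16) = (a + 2)*(a + 3)*(a + 4)*(a^2 + 5*a + 4) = (a + 2)*(a + 3)*(a + 4)^2*(a + 1)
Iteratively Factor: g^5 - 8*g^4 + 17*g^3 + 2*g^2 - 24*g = (g + 1)*(g^4 - 9*g^3 + 26*g^2 - 24*g) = g*(g + 1)*(g^3 - 9*g^2 + 26*g - 24) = g*(g - 3)*(g + 1)*(g^2 - 6*g + 8) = g*(g - 3)*(g - 2)*(g + 1)*(g - 4)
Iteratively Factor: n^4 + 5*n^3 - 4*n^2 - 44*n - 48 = (n - 3)*(n^3 + 8*n^2 + 20*n + 16) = (n - 3)*(n + 4)*(n^2 + 4*n + 4) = (n - 3)*(n + 2)*(n + 4)*(n + 2)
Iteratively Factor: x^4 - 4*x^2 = (x)*(x^3 - 4*x) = x*(x + 2)*(x^2 - 2*x) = x^2*(x + 2)*(x - 2)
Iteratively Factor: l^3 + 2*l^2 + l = (l)*(l^2 + 2*l + 1) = l*(l + 1)*(l + 1)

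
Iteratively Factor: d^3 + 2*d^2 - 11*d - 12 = (d - 3)*(d^2 + 5*d + 4) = (d - 3)*(d + 1)*(d + 4)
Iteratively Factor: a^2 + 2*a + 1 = (a + 1)*(a + 1)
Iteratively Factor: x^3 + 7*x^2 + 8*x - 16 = (x + 4)*(x^2 + 3*x - 4) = (x - 1)*(x + 4)*(x + 4)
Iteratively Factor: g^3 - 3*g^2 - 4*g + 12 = (g - 2)*(g^2 - g - 6) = (g - 2)*(g + 2)*(g - 3)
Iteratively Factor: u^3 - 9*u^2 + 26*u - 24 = (u - 3)*(u^2 - 6*u + 8) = (u - 3)*(u - 2)*(u - 4)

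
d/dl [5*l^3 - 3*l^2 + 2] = 3*l*(5*l - 2)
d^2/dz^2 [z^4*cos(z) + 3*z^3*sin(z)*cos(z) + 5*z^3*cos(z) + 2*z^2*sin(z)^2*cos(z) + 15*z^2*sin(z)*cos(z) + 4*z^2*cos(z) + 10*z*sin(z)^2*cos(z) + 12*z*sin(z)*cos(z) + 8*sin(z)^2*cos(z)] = -z^4*cos(z) - 8*z^3*sin(z) - 6*z^3*sin(2*z) - 5*z^3*cos(z) - 30*z^2*sin(z) - 30*z^2*sin(2*z) + 15*z^2*cos(z)/2 + 18*z^2*cos(2*z) + 9*z^2*cos(3*z)/2 - 18*z*sin(z) - 15*z*sin(2*z) + 6*z*sin(3*z) + 55*z*cos(z)/2 + 60*z*cos(2*z) + 45*z*cos(3*z)/2 - 5*sin(z) + 15*sin(2*z) + 15*sin(3*z) + 7*cos(z) + 24*cos(2*z) + 17*cos(3*z)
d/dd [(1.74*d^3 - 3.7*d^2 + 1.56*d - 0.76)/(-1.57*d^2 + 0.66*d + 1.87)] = (-2.7318*d^4 + 2.2968*d^3 + 9.7686*d^2 - 16.2244*d + 3.4188)/(2.4649*d^4 - 2.0724*d^3 - 5.4362*d^2 + 2.4684*d + 3.4969)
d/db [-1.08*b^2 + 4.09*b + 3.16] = 4.09 - 2.16*b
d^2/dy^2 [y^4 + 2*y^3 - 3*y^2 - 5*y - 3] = 12*y^2 + 12*y - 6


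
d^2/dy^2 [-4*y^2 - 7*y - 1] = -8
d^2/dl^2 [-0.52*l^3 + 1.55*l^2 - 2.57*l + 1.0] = 3.1 - 3.12*l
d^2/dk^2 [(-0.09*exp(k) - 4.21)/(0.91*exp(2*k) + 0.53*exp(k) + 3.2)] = (-0.074529*exp(4*k) - 13.901797*exp(3*k) - 4.518969*exp(2*k) + 48.008131*exp(k) + 6.21856)*exp(k)/(0.753571*exp(6*k) + 1.316679*exp(5*k) + 8.716617*exp(4*k) + 9.409037*exp(3*k) + 30.65184*exp(2*k) + 16.2816*exp(k) + 32.768)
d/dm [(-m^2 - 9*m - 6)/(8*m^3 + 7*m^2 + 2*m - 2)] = (8*m^4 + 144*m^3 + 205*m^2 + 88*m + 30)/(64*m^6 + 112*m^5 + 81*m^4 - 4*m^3 - 24*m^2 - 8*m + 4)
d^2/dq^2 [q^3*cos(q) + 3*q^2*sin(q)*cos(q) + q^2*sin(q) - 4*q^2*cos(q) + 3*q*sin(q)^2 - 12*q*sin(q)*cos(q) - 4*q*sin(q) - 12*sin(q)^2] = -q^3*cos(q) - 7*q^2*sin(q) - 6*q^2*sin(2*q) + 4*q^2*cos(q) + 20*q*sin(q) + 24*q*sin(2*q) + 10*q*cos(q) + 18*q*cos(2*q) + 2*sin(q) + 9*sin(2*q) - 16*cos(q) - 48*cos(2*q)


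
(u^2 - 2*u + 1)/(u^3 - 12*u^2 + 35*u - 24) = (u - 1)/(u^2 - 11*u + 24)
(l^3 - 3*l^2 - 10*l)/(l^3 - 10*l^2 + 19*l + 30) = l*(l + 2)/(l^2 - 5*l - 6)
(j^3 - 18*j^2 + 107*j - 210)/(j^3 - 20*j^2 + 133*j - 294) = (j - 5)/(j - 7)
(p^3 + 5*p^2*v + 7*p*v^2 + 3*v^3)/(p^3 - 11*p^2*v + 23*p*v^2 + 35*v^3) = (p^2 + 4*p*v + 3*v^2)/(p^2 - 12*p*v + 35*v^2)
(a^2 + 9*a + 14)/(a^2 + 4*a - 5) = (a^2 + 9*a + 14)/(a^2 + 4*a - 5)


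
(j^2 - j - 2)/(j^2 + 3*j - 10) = (j + 1)/(j + 5)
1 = 1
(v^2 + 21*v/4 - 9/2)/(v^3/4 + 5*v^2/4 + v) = (4*v^2 + 21*v - 18)/(v*(v^2 + 5*v + 4))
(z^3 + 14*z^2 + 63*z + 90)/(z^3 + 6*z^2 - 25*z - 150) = (z + 3)/(z - 5)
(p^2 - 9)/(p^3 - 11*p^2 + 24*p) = (p + 3)/(p*(p - 8))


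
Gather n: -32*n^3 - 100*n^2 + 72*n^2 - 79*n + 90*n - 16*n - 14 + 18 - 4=-32*n^3 - 28*n^2 - 5*n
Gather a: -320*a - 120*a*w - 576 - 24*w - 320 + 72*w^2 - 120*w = a*(-120*w - 320) + 72*w^2 - 144*w - 896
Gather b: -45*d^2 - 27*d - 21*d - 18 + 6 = -45*d^2 - 48*d - 12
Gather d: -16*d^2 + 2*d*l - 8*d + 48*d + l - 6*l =-16*d^2 + d*(2*l + 40) - 5*l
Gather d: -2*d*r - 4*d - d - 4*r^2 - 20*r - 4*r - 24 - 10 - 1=d*(-2*r - 5) - 4*r^2 - 24*r - 35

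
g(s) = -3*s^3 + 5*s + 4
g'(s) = 5 - 9*s^2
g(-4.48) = 251.35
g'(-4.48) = -175.63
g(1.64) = -1.03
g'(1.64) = -19.21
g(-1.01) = 2.04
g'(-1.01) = -4.18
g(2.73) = -43.39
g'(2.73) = -62.08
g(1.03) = 5.87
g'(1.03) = -4.55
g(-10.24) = 3174.03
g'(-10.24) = -938.72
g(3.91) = -155.78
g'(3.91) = -132.59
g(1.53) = 0.91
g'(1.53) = -16.07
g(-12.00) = 5128.00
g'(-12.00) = -1291.00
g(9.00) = -2138.00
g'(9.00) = -724.00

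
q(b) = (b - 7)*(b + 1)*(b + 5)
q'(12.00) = 371.00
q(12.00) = 1105.00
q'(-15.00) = 668.00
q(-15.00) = -3080.00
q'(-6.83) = 116.61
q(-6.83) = -147.55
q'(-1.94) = -21.83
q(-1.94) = 25.72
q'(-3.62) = 9.55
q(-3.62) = 38.40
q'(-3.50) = 6.75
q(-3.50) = 39.38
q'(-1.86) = -22.90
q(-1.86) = 23.93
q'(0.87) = -36.47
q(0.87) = -67.29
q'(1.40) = -33.92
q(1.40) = -86.02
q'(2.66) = -21.09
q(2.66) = -121.67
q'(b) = (b - 7)*(b + 1) + (b - 7)*(b + 5) + (b + 1)*(b + 5)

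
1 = 1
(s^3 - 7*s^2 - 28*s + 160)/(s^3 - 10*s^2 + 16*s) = (s^2 + s - 20)/(s*(s - 2))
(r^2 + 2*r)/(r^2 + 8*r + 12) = r/(r + 6)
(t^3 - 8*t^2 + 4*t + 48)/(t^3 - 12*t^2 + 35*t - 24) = (t^3 - 8*t^2 + 4*t + 48)/(t^3 - 12*t^2 + 35*t - 24)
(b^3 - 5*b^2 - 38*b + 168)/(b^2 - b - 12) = (b^2 - b - 42)/(b + 3)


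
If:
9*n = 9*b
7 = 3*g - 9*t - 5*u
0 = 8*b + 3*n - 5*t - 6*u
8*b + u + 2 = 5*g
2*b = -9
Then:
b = -9/2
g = -2793/320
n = -9/2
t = 267/160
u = -617/64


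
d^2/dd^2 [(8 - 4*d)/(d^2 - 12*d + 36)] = 8*(-d - 6)/(d^4 - 24*d^3 + 216*d^2 - 864*d + 1296)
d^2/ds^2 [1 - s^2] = -2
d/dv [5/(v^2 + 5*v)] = 5*(-2*v - 5)/(v^2*(v + 5)^2)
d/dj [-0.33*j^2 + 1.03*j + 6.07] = 1.03 - 0.66*j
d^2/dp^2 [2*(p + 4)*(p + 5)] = 4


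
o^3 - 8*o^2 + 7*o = o*(o - 7)*(o - 1)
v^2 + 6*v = v*(v + 6)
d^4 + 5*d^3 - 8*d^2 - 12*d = d*(d - 2)*(d + 1)*(d + 6)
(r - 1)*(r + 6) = r^2 + 5*r - 6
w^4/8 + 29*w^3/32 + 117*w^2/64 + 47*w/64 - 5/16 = (w/4 + 1)*(w/2 + 1/2)*(w - 1/4)*(w + 5/2)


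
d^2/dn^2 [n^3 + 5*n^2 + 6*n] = 6*n + 10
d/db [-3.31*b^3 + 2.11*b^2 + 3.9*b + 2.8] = -9.93*b^2 + 4.22*b + 3.9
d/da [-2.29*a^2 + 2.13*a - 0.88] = 2.13 - 4.58*a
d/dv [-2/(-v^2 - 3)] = -4*v/(v^2 + 3)^2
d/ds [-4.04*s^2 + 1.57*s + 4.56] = 1.57 - 8.08*s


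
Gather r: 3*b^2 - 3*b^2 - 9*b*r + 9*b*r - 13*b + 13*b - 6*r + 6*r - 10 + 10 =0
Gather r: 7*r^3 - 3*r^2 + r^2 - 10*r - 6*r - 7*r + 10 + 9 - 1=7*r^3 - 2*r^2 - 23*r + 18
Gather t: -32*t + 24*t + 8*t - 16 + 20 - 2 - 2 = 0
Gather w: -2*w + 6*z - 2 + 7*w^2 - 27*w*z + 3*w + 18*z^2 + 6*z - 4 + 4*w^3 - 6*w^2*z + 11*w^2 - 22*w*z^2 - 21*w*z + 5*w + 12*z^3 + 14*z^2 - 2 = 4*w^3 + w^2*(18 - 6*z) + w*(-22*z^2 - 48*z + 6) + 12*z^3 + 32*z^2 + 12*z - 8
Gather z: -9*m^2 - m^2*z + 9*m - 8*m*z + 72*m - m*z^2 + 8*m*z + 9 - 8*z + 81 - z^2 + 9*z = -9*m^2 + 81*m + z^2*(-m - 1) + z*(1 - m^2) + 90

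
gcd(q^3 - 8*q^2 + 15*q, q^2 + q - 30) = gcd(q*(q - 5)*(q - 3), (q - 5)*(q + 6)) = q - 5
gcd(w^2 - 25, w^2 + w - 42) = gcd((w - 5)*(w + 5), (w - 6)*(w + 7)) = 1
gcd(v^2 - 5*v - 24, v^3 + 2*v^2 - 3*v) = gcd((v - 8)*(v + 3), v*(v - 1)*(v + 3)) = v + 3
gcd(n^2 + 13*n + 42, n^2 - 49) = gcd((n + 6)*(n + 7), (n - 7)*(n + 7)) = n + 7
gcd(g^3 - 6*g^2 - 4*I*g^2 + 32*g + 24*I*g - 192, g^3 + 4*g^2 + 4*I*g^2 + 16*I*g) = g + 4*I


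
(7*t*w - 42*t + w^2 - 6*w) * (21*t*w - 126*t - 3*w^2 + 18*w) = 147*t^2*w^2 - 1764*t^2*w + 5292*t^2 - 3*w^4 + 36*w^3 - 108*w^2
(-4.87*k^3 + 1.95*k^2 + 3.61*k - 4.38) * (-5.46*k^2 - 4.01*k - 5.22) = 26.5902*k^5 + 8.8817*k^4 - 2.1087*k^3 - 0.740299999999998*k^2 - 1.2804*k + 22.8636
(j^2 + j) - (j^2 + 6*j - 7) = 7 - 5*j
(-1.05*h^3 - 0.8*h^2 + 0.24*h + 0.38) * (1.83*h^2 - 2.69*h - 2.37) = -1.9215*h^5 + 1.3605*h^4 + 5.0797*h^3 + 1.9458*h^2 - 1.591*h - 0.9006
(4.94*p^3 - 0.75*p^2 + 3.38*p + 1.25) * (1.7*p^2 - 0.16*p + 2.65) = 8.398*p^5 - 2.0654*p^4 + 18.957*p^3 - 0.4033*p^2 + 8.757*p + 3.3125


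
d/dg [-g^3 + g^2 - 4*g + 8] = -3*g^2 + 2*g - 4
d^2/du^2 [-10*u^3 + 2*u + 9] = -60*u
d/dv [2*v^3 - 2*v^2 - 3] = 2*v*(3*v - 2)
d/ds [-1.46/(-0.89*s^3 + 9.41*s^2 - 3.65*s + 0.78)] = (-3.8982*s^2 + 27.4772*s - 5.329)/(0.89*s^3 - 9.41*s^2 + 3.65*s - 0.78)^2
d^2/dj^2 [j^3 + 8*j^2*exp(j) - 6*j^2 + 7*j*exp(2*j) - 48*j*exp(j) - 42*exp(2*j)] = 8*j^2*exp(j) + 28*j*exp(2*j) - 16*j*exp(j) + 6*j - 140*exp(2*j) - 80*exp(j) - 12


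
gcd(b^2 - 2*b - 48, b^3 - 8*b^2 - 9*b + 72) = b - 8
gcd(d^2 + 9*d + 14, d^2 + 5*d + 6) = d + 2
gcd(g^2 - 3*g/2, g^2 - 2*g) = g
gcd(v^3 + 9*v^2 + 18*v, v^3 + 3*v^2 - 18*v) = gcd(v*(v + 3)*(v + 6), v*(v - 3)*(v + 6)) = v^2 + 6*v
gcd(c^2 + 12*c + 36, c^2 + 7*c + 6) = c + 6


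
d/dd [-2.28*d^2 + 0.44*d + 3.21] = 0.44 - 4.56*d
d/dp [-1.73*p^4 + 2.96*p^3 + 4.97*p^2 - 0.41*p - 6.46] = -6.92*p^3 + 8.88*p^2 + 9.94*p - 0.41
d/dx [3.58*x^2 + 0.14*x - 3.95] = 7.16*x + 0.14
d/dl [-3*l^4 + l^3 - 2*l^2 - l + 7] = -12*l^3 + 3*l^2 - 4*l - 1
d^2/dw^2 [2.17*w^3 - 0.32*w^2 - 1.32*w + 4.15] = 13.02*w - 0.64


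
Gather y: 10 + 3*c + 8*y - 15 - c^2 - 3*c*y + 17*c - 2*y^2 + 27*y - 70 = -c^2 + 20*c - 2*y^2 + y*(35 - 3*c) - 75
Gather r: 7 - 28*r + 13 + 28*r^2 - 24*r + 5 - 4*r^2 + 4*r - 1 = 24*r^2 - 48*r + 24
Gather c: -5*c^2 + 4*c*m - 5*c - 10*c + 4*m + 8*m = -5*c^2 + c*(4*m - 15) + 12*m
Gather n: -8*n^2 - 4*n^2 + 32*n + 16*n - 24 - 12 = -12*n^2 + 48*n - 36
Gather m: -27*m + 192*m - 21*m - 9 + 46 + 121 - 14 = 144*m + 144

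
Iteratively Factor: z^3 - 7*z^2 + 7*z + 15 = (z - 3)*(z^2 - 4*z - 5) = (z - 3)*(z + 1)*(z - 5)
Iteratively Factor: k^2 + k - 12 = (k - 3)*(k + 4)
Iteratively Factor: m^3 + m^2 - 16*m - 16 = (m - 4)*(m^2 + 5*m + 4) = (m - 4)*(m + 4)*(m + 1)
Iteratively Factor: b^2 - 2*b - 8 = (b + 2)*(b - 4)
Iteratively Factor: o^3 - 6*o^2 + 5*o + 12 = (o - 4)*(o^2 - 2*o - 3) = (o - 4)*(o + 1)*(o - 3)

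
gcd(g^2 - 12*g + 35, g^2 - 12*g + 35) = g^2 - 12*g + 35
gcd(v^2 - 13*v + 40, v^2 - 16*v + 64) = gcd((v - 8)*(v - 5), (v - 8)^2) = v - 8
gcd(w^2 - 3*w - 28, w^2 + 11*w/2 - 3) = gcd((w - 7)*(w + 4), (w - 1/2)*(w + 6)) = 1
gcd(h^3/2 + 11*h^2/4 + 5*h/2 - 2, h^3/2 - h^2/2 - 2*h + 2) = h + 2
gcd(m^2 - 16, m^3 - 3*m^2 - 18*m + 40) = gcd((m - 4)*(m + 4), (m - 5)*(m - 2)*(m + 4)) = m + 4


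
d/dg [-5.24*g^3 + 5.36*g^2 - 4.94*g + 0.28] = -15.72*g^2 + 10.72*g - 4.94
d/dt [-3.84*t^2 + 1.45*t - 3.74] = 1.45 - 7.68*t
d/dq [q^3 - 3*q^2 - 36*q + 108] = 3*q^2 - 6*q - 36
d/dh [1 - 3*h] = -3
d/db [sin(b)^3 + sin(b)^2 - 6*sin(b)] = (3*sin(b)^2 + 2*sin(b) - 6)*cos(b)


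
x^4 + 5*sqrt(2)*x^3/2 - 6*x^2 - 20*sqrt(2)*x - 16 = (x - 2*sqrt(2))*(x + sqrt(2)/2)*(x + 2*sqrt(2))^2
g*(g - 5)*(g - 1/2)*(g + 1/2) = g^4 - 5*g^3 - g^2/4 + 5*g/4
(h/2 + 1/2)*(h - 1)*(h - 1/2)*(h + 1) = h^4/2 + h^3/4 - 3*h^2/4 - h/4 + 1/4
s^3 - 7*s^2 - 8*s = s*(s - 8)*(s + 1)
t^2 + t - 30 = (t - 5)*(t + 6)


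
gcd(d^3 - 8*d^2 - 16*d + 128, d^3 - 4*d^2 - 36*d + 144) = d - 4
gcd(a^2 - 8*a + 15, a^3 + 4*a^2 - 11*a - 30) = a - 3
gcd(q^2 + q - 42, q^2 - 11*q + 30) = q - 6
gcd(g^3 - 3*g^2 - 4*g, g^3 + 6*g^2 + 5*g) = g^2 + g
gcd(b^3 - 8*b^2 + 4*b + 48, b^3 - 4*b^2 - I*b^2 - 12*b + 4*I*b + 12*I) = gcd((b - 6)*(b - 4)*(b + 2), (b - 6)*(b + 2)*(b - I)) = b^2 - 4*b - 12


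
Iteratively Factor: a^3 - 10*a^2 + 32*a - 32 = (a - 4)*(a^2 - 6*a + 8) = (a - 4)^2*(a - 2)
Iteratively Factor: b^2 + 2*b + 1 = (b + 1)*(b + 1)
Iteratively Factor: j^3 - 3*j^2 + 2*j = (j - 2)*(j^2 - j) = j*(j - 2)*(j - 1)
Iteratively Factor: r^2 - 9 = (r + 3)*(r - 3)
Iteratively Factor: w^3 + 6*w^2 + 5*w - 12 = (w - 1)*(w^2 + 7*w + 12) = (w - 1)*(w + 4)*(w + 3)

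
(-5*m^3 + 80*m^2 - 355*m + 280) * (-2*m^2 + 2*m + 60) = 10*m^5 - 170*m^4 + 570*m^3 + 3530*m^2 - 20740*m + 16800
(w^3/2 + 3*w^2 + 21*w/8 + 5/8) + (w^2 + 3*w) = w^3/2 + 4*w^2 + 45*w/8 + 5/8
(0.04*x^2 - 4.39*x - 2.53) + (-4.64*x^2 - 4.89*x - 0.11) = -4.6*x^2 - 9.28*x - 2.64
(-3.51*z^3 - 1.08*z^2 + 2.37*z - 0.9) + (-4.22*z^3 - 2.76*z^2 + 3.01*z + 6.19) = -7.73*z^3 - 3.84*z^2 + 5.38*z + 5.29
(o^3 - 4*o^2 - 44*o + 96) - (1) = o^3 - 4*o^2 - 44*o + 95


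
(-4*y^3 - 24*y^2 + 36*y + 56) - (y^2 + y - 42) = -4*y^3 - 25*y^2 + 35*y + 98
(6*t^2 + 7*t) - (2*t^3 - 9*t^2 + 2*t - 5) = -2*t^3 + 15*t^2 + 5*t + 5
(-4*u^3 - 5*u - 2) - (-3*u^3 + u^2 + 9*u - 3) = -u^3 - u^2 - 14*u + 1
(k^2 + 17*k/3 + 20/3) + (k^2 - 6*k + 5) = 2*k^2 - k/3 + 35/3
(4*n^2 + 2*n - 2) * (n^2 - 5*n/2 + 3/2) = 4*n^4 - 8*n^3 - n^2 + 8*n - 3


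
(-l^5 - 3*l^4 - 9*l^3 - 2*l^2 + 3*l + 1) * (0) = 0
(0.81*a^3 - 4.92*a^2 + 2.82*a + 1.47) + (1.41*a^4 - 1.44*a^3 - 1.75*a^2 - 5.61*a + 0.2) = 1.41*a^4 - 0.63*a^3 - 6.67*a^2 - 2.79*a + 1.67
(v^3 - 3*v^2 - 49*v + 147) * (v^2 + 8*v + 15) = v^5 + 5*v^4 - 58*v^3 - 290*v^2 + 441*v + 2205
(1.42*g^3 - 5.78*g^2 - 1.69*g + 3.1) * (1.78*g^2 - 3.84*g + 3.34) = 2.5276*g^5 - 15.7412*g^4 + 23.9298*g^3 - 7.2976*g^2 - 17.5486*g + 10.354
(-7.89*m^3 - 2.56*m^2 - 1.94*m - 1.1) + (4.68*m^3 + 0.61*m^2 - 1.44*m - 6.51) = -3.21*m^3 - 1.95*m^2 - 3.38*m - 7.61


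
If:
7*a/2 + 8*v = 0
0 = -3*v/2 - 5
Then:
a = 160/21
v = -10/3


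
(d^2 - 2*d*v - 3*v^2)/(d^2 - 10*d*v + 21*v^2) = (-d - v)/(-d + 7*v)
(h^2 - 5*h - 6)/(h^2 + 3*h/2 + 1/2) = 2*(h - 6)/(2*h + 1)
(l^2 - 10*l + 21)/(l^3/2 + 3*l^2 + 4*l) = 2*(l^2 - 10*l + 21)/(l*(l^2 + 6*l + 8))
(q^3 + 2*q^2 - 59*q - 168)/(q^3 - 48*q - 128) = (q^2 + 10*q + 21)/(q^2 + 8*q + 16)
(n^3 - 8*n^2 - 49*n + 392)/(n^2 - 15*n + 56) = n + 7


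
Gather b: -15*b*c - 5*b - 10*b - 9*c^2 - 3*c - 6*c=b*(-15*c - 15) - 9*c^2 - 9*c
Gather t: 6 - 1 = 5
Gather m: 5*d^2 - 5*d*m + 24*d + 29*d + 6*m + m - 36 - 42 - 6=5*d^2 + 53*d + m*(7 - 5*d) - 84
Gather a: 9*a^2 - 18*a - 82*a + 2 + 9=9*a^2 - 100*a + 11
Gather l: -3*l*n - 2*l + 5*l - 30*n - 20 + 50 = l*(3 - 3*n) - 30*n + 30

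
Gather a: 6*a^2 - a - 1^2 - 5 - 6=6*a^2 - a - 12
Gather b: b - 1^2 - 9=b - 10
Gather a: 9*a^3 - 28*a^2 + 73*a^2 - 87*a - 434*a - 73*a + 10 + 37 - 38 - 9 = 9*a^3 + 45*a^2 - 594*a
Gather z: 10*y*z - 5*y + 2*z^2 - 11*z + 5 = -5*y + 2*z^2 + z*(10*y - 11) + 5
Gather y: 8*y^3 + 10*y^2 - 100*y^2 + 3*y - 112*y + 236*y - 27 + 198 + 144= 8*y^3 - 90*y^2 + 127*y + 315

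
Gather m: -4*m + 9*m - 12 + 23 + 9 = 5*m + 20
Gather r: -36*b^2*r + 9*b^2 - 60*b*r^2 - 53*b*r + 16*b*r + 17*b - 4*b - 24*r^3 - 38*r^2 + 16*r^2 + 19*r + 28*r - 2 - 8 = 9*b^2 + 13*b - 24*r^3 + r^2*(-60*b - 22) + r*(-36*b^2 - 37*b + 47) - 10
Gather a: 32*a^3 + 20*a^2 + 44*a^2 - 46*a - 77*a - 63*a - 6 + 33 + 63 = 32*a^3 + 64*a^2 - 186*a + 90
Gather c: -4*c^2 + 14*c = -4*c^2 + 14*c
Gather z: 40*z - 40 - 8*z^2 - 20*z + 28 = -8*z^2 + 20*z - 12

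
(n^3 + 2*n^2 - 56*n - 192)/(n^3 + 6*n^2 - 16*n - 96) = (n - 8)/(n - 4)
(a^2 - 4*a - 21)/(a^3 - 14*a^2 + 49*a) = (a + 3)/(a*(a - 7))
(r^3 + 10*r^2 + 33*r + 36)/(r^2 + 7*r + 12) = r + 3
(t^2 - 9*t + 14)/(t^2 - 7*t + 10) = (t - 7)/(t - 5)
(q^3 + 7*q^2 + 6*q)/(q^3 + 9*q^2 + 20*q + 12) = q/(q + 2)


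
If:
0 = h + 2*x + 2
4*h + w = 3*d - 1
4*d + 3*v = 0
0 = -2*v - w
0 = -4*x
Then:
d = -21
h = -2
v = 28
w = -56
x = 0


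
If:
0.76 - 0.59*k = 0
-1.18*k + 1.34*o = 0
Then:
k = 1.29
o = 1.13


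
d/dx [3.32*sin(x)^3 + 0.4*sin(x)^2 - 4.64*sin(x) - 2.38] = (9.96*sin(x)^2 + 0.8*sin(x) - 4.64)*cos(x)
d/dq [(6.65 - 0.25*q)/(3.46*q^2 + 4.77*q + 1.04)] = (0.865*q^2 - 46.018*q - 31.9805)/(11.9716*q^4 + 33.0084*q^3 + 29.9497*q^2 + 9.9216*q + 1.0816)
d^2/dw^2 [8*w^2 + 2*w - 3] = 16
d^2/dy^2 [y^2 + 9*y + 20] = 2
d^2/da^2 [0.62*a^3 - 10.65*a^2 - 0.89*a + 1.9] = 3.72*a - 21.3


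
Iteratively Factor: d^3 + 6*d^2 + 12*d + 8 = (d + 2)*(d^2 + 4*d + 4) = (d + 2)^2*(d + 2)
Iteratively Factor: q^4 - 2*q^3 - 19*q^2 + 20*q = (q)*(q^3 - 2*q^2 - 19*q + 20) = q*(q - 5)*(q^2 + 3*q - 4) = q*(q - 5)*(q + 4)*(q - 1)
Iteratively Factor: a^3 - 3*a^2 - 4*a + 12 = (a - 2)*(a^2 - a - 6) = (a - 2)*(a + 2)*(a - 3)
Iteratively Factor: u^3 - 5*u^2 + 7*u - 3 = (u - 1)*(u^2 - 4*u + 3) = (u - 1)^2*(u - 3)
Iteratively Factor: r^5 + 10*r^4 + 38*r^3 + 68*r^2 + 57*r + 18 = (r + 1)*(r^4 + 9*r^3 + 29*r^2 + 39*r + 18) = (r + 1)*(r + 3)*(r^3 + 6*r^2 + 11*r + 6) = (r + 1)^2*(r + 3)*(r^2 + 5*r + 6) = (r + 1)^2*(r + 2)*(r + 3)*(r + 3)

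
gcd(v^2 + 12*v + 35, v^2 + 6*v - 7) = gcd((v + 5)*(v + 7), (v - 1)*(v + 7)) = v + 7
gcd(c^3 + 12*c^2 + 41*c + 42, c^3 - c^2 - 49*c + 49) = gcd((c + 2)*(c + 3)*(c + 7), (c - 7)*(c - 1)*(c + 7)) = c + 7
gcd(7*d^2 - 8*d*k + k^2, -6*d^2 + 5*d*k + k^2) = d - k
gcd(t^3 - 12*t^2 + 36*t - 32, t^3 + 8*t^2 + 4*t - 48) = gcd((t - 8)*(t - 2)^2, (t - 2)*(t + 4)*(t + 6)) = t - 2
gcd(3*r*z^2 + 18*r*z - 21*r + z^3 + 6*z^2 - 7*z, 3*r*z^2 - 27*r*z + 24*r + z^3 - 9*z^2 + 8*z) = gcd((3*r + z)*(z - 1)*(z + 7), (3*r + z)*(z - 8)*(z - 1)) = 3*r*z - 3*r + z^2 - z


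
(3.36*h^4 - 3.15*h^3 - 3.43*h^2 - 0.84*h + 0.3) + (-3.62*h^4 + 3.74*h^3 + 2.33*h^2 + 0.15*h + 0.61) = -0.26*h^4 + 0.59*h^3 - 1.1*h^2 - 0.69*h + 0.91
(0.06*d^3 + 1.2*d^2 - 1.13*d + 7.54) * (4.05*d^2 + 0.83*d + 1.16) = 0.243*d^5 + 4.9098*d^4 - 3.5109*d^3 + 30.9911*d^2 + 4.9474*d + 8.7464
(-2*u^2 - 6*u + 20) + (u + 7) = -2*u^2 - 5*u + 27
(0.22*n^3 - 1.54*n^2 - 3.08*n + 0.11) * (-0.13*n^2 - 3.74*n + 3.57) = -0.0286*n^5 - 0.6226*n^4 + 6.9454*n^3 + 6.0071*n^2 - 11.407*n + 0.3927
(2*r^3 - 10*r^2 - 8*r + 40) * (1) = 2*r^3 - 10*r^2 - 8*r + 40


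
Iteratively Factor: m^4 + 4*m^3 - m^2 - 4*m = (m)*(m^3 + 4*m^2 - m - 4) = m*(m + 4)*(m^2 - 1) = m*(m - 1)*(m + 4)*(m + 1)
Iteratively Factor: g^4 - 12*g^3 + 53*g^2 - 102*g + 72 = (g - 3)*(g^3 - 9*g^2 + 26*g - 24) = (g - 4)*(g - 3)*(g^2 - 5*g + 6) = (g - 4)*(g - 3)*(g - 2)*(g - 3)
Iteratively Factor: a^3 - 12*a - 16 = (a - 4)*(a^2 + 4*a + 4) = (a - 4)*(a + 2)*(a + 2)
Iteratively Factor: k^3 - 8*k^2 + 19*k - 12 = (k - 1)*(k^2 - 7*k + 12) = (k - 3)*(k - 1)*(k - 4)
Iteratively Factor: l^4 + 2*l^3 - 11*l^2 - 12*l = (l)*(l^3 + 2*l^2 - 11*l - 12) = l*(l - 3)*(l^2 + 5*l + 4) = l*(l - 3)*(l + 4)*(l + 1)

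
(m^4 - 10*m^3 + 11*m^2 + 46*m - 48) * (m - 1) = m^5 - 11*m^4 + 21*m^3 + 35*m^2 - 94*m + 48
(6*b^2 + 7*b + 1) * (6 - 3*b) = -18*b^3 + 15*b^2 + 39*b + 6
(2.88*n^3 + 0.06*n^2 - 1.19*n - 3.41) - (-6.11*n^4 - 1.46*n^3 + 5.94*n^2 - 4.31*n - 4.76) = 6.11*n^4 + 4.34*n^3 - 5.88*n^2 + 3.12*n + 1.35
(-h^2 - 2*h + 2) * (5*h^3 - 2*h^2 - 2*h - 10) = -5*h^5 - 8*h^4 + 16*h^3 + 10*h^2 + 16*h - 20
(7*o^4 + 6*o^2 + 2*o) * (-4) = -28*o^4 - 24*o^2 - 8*o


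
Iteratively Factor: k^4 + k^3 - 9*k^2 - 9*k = (k - 3)*(k^3 + 4*k^2 + 3*k) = (k - 3)*(k + 1)*(k^2 + 3*k) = k*(k - 3)*(k + 1)*(k + 3)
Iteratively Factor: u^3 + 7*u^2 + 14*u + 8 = (u + 2)*(u^2 + 5*u + 4) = (u + 2)*(u + 4)*(u + 1)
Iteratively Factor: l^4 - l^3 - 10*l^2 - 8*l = (l)*(l^3 - l^2 - 10*l - 8) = l*(l + 2)*(l^2 - 3*l - 4) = l*(l - 4)*(l + 2)*(l + 1)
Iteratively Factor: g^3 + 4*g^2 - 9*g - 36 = (g + 3)*(g^2 + g - 12) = (g - 3)*(g + 3)*(g + 4)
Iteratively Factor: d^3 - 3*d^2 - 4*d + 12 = (d - 3)*(d^2 - 4) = (d - 3)*(d - 2)*(d + 2)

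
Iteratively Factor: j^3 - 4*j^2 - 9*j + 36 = (j - 3)*(j^2 - j - 12) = (j - 3)*(j + 3)*(j - 4)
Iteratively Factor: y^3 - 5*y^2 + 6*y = (y - 3)*(y^2 - 2*y) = y*(y - 3)*(y - 2)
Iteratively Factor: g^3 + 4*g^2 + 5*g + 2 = (g + 1)*(g^2 + 3*g + 2) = (g + 1)*(g + 2)*(g + 1)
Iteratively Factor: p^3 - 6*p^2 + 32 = (p - 4)*(p^2 - 2*p - 8) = (p - 4)^2*(p + 2)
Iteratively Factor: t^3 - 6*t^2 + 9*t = (t - 3)*(t^2 - 3*t) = (t - 3)^2*(t)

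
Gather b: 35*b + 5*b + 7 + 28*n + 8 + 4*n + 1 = 40*b + 32*n + 16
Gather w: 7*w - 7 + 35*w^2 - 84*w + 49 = 35*w^2 - 77*w + 42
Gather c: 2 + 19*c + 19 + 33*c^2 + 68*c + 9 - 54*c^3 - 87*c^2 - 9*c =-54*c^3 - 54*c^2 + 78*c + 30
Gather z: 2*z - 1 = 2*z - 1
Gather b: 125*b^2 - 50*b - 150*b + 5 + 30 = 125*b^2 - 200*b + 35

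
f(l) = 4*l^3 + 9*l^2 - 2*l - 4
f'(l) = 12*l^2 + 18*l - 2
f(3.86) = 352.43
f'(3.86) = 246.28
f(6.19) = 1277.17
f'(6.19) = 569.21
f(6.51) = 1467.98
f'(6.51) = 623.74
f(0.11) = -4.11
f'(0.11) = 0.13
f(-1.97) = 4.29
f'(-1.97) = 9.11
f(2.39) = 97.24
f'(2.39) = 109.57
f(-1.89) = 4.92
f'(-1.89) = 6.85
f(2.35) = 92.91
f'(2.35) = 106.57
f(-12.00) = -5596.00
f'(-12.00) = 1510.00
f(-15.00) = -11449.00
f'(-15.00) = 2428.00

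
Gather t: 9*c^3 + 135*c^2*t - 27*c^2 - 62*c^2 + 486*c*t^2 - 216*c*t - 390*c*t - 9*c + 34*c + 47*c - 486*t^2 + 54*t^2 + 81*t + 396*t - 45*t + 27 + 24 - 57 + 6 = 9*c^3 - 89*c^2 + 72*c + t^2*(486*c - 432) + t*(135*c^2 - 606*c + 432)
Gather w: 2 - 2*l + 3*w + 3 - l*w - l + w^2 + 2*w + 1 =-3*l + w^2 + w*(5 - l) + 6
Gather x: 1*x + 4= x + 4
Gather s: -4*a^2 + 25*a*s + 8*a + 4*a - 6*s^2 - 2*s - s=-4*a^2 + 12*a - 6*s^2 + s*(25*a - 3)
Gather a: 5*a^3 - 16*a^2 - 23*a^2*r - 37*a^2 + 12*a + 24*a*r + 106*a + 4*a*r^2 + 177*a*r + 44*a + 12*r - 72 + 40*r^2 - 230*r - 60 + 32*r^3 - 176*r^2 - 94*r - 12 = 5*a^3 + a^2*(-23*r - 53) + a*(4*r^2 + 201*r + 162) + 32*r^3 - 136*r^2 - 312*r - 144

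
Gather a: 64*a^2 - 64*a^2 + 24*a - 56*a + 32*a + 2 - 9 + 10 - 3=0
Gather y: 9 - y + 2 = 11 - y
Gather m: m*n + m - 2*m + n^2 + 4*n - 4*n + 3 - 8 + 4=m*(n - 1) + n^2 - 1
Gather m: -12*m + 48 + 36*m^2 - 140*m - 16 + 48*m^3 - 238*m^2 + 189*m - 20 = 48*m^3 - 202*m^2 + 37*m + 12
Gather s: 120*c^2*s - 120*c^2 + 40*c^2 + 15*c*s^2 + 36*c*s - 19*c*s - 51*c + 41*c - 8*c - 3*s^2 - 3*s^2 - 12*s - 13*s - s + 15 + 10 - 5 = -80*c^2 - 18*c + s^2*(15*c - 6) + s*(120*c^2 + 17*c - 26) + 20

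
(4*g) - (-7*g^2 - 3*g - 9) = 7*g^2 + 7*g + 9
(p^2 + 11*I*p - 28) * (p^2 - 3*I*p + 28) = p^4 + 8*I*p^3 + 33*p^2 + 392*I*p - 784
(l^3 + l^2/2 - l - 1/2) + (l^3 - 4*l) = 2*l^3 + l^2/2 - 5*l - 1/2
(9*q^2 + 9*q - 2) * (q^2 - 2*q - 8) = 9*q^4 - 9*q^3 - 92*q^2 - 68*q + 16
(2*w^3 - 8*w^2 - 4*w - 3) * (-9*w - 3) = -18*w^4 + 66*w^3 + 60*w^2 + 39*w + 9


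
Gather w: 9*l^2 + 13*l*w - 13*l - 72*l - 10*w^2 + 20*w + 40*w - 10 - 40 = 9*l^2 - 85*l - 10*w^2 + w*(13*l + 60) - 50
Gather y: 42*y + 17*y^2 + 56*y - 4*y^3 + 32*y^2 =-4*y^3 + 49*y^2 + 98*y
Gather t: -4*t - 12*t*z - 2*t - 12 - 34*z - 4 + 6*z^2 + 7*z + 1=t*(-12*z - 6) + 6*z^2 - 27*z - 15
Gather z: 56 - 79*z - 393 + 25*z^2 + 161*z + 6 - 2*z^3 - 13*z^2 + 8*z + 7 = -2*z^3 + 12*z^2 + 90*z - 324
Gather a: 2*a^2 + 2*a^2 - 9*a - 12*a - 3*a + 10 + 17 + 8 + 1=4*a^2 - 24*a + 36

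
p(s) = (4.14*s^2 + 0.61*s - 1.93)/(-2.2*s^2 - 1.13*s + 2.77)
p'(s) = (4.4*s + 1.13)*(4.14*s^2 + 0.61*s - 1.93)/(-2.2*s^2 - 1.13*s + 2.77)^2 + (8.28*s + 0.61)/(-2.2*s^2 - 1.13*s + 2.77) = (-3.3362*s^2 + 14.4436*s - 0.4912)/(4.84*s^4 + 4.972*s^3 - 10.9111*s^2 - 6.2602*s + 7.6729)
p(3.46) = -1.81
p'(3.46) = 0.01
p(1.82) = -1.96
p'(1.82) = 0.34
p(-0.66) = -0.21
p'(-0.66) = -1.75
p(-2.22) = -3.08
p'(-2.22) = -1.58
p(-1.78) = -4.61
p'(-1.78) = -7.67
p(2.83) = -1.83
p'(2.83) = 0.04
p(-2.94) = -2.48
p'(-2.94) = -0.43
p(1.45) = -2.19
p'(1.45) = 1.10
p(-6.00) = -2.06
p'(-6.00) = -0.04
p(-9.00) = -1.98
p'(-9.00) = -0.01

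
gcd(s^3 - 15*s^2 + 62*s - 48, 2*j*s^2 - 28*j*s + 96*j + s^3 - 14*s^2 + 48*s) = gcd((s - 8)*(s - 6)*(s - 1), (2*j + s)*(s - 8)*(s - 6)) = s^2 - 14*s + 48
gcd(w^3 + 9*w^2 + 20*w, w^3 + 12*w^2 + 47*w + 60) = w^2 + 9*w + 20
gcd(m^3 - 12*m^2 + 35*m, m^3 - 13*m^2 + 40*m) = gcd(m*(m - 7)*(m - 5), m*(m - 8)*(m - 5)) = m^2 - 5*m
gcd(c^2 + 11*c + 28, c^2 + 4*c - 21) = c + 7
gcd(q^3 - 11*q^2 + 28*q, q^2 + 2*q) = q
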